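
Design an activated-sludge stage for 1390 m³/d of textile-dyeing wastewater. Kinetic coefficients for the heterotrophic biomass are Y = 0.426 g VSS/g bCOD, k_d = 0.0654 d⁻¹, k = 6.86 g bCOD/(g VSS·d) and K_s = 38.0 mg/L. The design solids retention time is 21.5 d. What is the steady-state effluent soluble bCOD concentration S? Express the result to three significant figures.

S ≈ 1.51 mg/L

Effluent substrate depends only on kinetics and SRT: S = K_s(1 + k_d θ_c) / [θ_c(Yk − k_d) − 1] = 38.0 × (1 + 0.0654 × 21.5) / [21.5 × (0.426 × 6.86 − 0.0654) − 1] = 91.43 / 60.42 = 1.513 mg/L.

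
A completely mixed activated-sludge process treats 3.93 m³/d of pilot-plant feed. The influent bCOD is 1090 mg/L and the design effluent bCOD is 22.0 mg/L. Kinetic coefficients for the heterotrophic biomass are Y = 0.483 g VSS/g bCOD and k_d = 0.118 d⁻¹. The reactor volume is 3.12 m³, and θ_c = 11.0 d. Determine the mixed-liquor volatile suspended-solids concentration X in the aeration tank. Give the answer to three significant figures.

Solving the biomass balance for X: X = Y Q (S₀−S) θ_c / [V (1+k_d θ_c)] = 0.483 × 3.93 × (1090 − 22.0) × 11.0 / [3.12 × (1 + 0.118 × 11.0)] = 3110 mg/L.

X ≈ 3110 mg/L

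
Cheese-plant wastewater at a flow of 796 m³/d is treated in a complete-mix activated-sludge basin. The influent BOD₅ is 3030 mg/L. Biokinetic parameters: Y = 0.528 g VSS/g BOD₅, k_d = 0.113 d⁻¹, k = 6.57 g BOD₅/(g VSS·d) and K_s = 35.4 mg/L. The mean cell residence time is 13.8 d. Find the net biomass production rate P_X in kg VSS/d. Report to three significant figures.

P_X ≈ 497 kg VSS/d

For a completely mixed reactor with recycle the Lawrence–McCarty relation gives S = K_s·(1 + k_d·θ_c) / [θ_c·(Y·k − k_d) − 1] = 35.4 × (1 + 0.113 × 13.8) / [13.8 × (0.528 × 6.57 − 0.113) − 1] = 90.60 / 45.31 = 2.000 mg/L.
The observed yield is Y_obs = Y/(1 + k_d·θ_c) = 0.528 / (1 + 0.113 × 13.8) = 0.528 / 2.559 = 0.2063 g VSS per g BOD₅ removed.
Q·(S₀ − S) = 796 × (3030 − 2.00) × 10⁻³ = 2410 kg/d removed.
Biomass produced: P_X = Y_obs·Q·ΔS = 0.2063 × 2410 ≈ 497.2 kg VSS/d.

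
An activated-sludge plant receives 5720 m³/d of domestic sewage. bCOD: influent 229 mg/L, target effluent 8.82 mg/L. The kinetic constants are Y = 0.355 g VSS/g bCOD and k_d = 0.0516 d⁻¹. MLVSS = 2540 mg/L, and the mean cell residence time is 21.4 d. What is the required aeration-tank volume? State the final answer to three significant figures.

From the SRT design equation V = Y Q (S₀−S) θ_c / [X (1 + k_d θ_c)] = 0.355 × 5720 × (229 − 8.82) × 21.4 / [2540 × (1 + 0.0516 × 21.4)] = 9.57×10^6 / 5345 = 1790 m³.

V ≈ 1790 m³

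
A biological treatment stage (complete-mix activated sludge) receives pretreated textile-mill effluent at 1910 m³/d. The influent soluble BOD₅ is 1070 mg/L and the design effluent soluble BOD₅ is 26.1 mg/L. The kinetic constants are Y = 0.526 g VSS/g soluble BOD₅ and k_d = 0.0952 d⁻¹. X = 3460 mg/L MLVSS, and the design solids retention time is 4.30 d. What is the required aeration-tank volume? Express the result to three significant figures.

Steady-state biomass mass balance: V·X·(1 + k_d·θ_c) = Y·Q·(S₀ − S)·θ_c, so V = 0.526 × 1910 × (1070 − 26.1) × 4.30 / [3460 × (1 + 0.0952 × 4.30)] = 4.51×10^6 / 4876 = 924.8 m³.

V ≈ 925 m³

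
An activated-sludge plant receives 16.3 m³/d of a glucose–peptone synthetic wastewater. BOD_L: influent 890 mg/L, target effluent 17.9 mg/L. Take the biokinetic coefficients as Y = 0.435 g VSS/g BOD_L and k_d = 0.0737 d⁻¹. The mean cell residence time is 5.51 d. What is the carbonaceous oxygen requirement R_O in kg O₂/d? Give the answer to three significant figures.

Observed yield with endogenous decay: Y_obs = Y / (1 + k_d·θ_c) = 0.435 / (1 + 0.0737 × 5.51) = 0.435 / 1.406 = 0.3094 g VSS/g BOD_L.
Substrate removed = Q·(S₀ − S) = 16.3 m³/d × (890 − 17.9) g/m³ = 1.42×10^4 g/d = 14.22 kg/d.
Net sludge production P_X = 0.3094 × 14.22 = 4.398 kg VSS/d.
R_O = Q·(S₀ − S) − 1.42·P_X = 14.22 − 1.42 × 4.398 = 7.970 kg O₂/d.

R_O ≈ 7.97 kg O₂/d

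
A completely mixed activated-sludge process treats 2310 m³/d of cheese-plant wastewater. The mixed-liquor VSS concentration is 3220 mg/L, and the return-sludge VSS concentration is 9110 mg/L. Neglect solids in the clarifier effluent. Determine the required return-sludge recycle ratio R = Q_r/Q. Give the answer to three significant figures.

Solids balance on the clarifier gives (1+R)X = R·X_r, so R = X/(X_r − X) = 3220 / (9110 − 3220) = 0.5467.

R ≈ 0.547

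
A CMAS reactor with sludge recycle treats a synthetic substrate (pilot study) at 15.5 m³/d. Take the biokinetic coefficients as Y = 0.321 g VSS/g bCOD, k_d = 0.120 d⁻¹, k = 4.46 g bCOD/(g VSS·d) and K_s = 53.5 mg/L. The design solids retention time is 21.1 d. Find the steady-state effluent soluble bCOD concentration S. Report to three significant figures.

S ≈ 7.08 mg/L

From the Monod/SRT balance for a CMAS, S = K_s·(1+k_d θ_c)/[θ_c·(Y k − k_d) − 1] = 53.5 × (1 + 0.120 × 21.1) / [21.1 × (0.321 × 4.46 − 0.120) − 1] = 189.0 / 26.68 = 7.084 mg/L.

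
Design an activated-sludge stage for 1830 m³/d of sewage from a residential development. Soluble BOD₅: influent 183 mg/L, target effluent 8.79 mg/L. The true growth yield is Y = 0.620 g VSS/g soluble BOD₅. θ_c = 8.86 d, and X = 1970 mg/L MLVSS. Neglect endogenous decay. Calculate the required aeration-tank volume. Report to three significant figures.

V ≈ 889 m³

Biomass mass balance (decay neglected): V·X = Y·Q·(S₀ − S)·θ_c, so V = 0.620 × 1830 × (183 − 8.79) × 8.86 / 1970 = 889.0 m³.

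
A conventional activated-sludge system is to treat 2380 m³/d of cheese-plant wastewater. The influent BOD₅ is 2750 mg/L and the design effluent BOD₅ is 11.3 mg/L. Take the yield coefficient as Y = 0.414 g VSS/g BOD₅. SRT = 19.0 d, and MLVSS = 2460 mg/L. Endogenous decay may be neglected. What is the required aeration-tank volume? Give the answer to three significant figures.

V ≈ 20800 m³

V·X = Y·Q·ΔS·θ_c gives V = 0.414 × 2380 × (2750 − 11.3) × 19.0 / 2460 = 20842 m³.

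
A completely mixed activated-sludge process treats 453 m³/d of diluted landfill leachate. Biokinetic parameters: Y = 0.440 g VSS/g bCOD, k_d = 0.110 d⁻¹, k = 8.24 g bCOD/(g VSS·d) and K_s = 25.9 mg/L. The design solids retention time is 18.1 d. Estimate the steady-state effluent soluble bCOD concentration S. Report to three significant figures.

S ≈ 1.24 mg/L

Effluent substrate depends only on kinetics and SRT: S = K_s(1 + k_d θ_c) / [θ_c(Yk − k_d) − 1] = 25.9 × (1 + 0.110 × 18.1) / [18.1 × (0.440 × 8.24 − 0.110) − 1] = 77.47 / 62.63 = 1.237 mg/L.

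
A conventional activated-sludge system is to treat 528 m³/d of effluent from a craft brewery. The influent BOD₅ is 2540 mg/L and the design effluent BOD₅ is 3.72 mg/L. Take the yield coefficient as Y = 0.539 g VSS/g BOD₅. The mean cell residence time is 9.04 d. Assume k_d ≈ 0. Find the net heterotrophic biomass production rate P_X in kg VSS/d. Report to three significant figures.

P_X ≈ 722 kg VSS/d

With endogenous decay neglected, the observed yield equals the true yield: Y_obs = Y = 0.539 g VSS/g BOD₅.
ΔS = 2540 − 3.72 = 2536 mg/L, so the substrate removal rate is 528 × 2536/1000 = 1339 kg BOD₅/d.
Net biomass production P_X = Y_obs × Q·(S₀ − S) = 0.5390 × 1339 = 721.8 kg VSS/d.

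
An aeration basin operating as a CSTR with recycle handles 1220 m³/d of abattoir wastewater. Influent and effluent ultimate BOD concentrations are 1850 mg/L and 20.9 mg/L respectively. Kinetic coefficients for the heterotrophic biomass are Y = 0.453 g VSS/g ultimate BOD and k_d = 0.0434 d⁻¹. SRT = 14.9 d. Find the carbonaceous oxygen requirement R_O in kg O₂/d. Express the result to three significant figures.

R_O ≈ 1360 kg O₂/d

Y_obs = Y / (1 + k_d θ_c) = 0.453 / (1 + 0.0434 × 14.9) = 0.453 / 1.647 = 0.2751.
ΔS = 1850 − 20.9 = 1829 mg/L, so the substrate removal rate is 1220 × 1829/1000 = 2232 kg ultimate BOD/d.
Biomass synthesised: P_X = Y_obs × 2232 = 613.9 kg VSS/d.
R_O = Q·ΔS − 1.42 P_X = 2232 − 871.7 = 1360 kg O₂/d.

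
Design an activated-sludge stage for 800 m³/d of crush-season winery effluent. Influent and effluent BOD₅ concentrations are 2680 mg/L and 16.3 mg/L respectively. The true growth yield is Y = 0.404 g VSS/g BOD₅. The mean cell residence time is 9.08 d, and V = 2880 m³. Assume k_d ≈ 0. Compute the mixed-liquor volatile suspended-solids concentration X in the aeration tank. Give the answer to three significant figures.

From V·X = Y·Q·(S₀ − S)·θ_c (decay neglected): X = 0.404 × 800 × (2680 − 16.3) × 9.08 / 2880 = 2714 mg/L.

X ≈ 2710 mg/L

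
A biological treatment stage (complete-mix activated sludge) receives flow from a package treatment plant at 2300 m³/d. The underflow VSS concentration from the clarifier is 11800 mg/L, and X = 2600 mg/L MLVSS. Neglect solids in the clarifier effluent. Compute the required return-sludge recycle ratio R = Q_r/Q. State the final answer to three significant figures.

R ≈ 0.283

R = Q_r/Q = X/(X_r − X) = 2600 / (11800 − 2600) = 0.2826.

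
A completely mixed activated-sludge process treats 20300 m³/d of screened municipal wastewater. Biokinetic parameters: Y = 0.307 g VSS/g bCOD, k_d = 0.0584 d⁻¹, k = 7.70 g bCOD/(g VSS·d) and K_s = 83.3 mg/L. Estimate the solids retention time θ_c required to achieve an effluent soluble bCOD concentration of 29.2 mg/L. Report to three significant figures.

At the target effluent, Y k S/(K_s+S) = 0.307×7.70×29.2/112.5 = 0.6136 d⁻¹.
1/θ_c = 0.6136 − 0.0584 = 0.5552 d⁻¹, so θ_c = 1.801 d.

θ_c ≈ 1.80 d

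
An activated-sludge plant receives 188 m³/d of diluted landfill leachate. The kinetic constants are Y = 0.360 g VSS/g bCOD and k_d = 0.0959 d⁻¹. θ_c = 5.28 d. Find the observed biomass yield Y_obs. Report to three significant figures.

The observed yield is Y_obs = Y/(1 + k_d·θ_c) = 0.360 / (1 + 0.0959 × 5.28) = 0.360 / 1.506 = 0.2390 g VSS per g bCOD removed.

Y_obs ≈ 0.239 g VSS/g bCOD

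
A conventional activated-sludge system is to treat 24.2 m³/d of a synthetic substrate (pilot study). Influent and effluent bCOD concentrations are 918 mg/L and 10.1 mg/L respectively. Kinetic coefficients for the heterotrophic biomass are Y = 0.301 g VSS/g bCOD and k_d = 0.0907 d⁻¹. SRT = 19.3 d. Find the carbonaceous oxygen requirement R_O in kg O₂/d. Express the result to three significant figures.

R_O ≈ 18.6 kg O₂/d

The observed yield is Y_obs = Y/(1 + k_d·θ_c) = 0.301 / (1 + 0.0907 × 19.3) = 0.301 / 2.751 = 0.1094 g VSS per g bCOD removed.
Mass of bCOD removed per day: Q(S₀ − S) = 24.2 × 907.9 g/m³ = 21.97 kg/d.
P_X = Y_obs·Q·(S₀ − S) = 0.1094 × 21.97 = 2.404 kg VSS/d.
R_O = Q·ΔS − 1.42 P_X = 21.97 − 3.414 = 18.56 kg O₂/d.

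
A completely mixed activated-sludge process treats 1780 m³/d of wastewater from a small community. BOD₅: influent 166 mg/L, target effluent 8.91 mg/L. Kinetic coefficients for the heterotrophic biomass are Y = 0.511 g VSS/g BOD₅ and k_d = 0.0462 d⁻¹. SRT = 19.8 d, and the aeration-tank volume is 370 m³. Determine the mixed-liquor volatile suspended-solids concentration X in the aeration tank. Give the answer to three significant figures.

X = Y·Q·ΔS·θ_c / [V·(1 + k_d θ_c)] = 0.511 × 1780 × (166 − 8.91) × 19.8 / [370 × (1 + 0.0462 × 19.8)] = 3993 mg/L.

X ≈ 3990 mg/L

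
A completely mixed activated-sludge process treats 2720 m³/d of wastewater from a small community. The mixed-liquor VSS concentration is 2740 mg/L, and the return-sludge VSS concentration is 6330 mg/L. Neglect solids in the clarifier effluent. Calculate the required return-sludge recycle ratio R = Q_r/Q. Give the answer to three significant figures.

R ≈ 0.763

Mass balance around the secondary clarifier (neglecting effluent solids): R = X / (X_r − X) = 2740 / (6330 − 2740) = 0.7632.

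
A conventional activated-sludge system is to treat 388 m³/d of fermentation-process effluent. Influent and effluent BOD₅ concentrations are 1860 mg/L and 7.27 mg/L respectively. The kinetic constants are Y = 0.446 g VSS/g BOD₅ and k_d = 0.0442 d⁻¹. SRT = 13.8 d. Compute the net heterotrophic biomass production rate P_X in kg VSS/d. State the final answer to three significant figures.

P_X ≈ 199 kg VSS/d

Y_obs = Y / (1 + k_d θ_c) = 0.446 / (1 + 0.0442 × 13.8) = 0.446 / 1.610 = 0.2770.
Q·(S₀ − S) = 388 × (1860 − 7.27) × 10⁻³ = 718.9 kg/d removed.
Biomass produced: P_X = Y_obs·Q·ΔS = 0.2770 × 718.9 ≈ 199.1 kg VSS/d.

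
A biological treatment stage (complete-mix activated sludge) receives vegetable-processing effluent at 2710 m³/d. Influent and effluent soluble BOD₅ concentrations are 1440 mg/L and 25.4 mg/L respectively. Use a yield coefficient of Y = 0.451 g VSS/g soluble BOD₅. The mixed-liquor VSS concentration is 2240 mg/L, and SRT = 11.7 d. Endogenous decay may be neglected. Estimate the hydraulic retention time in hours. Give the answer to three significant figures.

τ ≈ 80.0 h

V·X = Y·Q·ΔS·θ_c gives V = 0.451 × 2710 × (1440 − 25.4) × 11.7 / 2240 = 9031 m³.
Hydraulic retention time τ = V/Q = 9031 / 2710 = 3.332 d = 79.98 h.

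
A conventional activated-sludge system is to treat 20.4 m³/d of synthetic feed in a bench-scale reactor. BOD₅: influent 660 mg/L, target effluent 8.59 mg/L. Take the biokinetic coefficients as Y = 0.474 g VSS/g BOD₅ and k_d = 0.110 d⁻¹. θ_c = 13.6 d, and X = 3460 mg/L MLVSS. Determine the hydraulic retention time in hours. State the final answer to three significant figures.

Rearranging the biomass balance for a CMAS with decay, V = Y·Q·ΔS·θ_c / [X·(1+k_d θ_c)] = 0.474 × 20.4 × (660 − 8.59) × 13.6 / [3460 × (1 + 0.110 × 13.6)] = 8.57×10^4 / 8636 = 9.919 m³.
Hydraulic retention time τ = V/Q = 9.919 / 20.4 = 0.4862 d = 11.67 h.

τ ≈ 11.7 h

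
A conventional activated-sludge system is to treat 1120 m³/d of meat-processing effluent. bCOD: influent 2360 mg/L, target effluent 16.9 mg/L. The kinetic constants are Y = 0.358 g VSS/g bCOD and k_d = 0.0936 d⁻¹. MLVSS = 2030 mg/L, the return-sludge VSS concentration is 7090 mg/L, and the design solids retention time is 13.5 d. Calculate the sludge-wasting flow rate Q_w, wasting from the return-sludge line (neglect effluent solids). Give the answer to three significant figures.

Steady-state biomass mass balance: V·X·(1 + k_d·θ_c) = Y·Q·(S₀ − S)·θ_c, so V = 0.358 × 1120 × (2360 − 16.9) × 13.5 / [2030 × (1 + 0.0936 × 13.5)] = 1.27×10^7 / 4595 = 2760 m³.
Wasting from the return line (neglecting effluent solids): Q_w = V·X / (θ_c·X_r) = 2760 × 2030 / (13.5 × 7090) = 58.54 m³/d.

Q_w ≈ 58.5 m³/d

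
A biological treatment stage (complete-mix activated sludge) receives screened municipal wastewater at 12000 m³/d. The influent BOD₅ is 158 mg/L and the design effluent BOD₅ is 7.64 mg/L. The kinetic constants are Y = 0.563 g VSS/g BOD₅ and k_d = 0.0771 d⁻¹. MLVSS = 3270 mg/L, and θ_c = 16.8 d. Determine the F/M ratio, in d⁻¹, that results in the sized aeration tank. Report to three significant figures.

Steady-state biomass mass balance: V·X·(1 + k_d·θ_c) = Y·Q·(S₀ − S)·θ_c, so V = 0.563 × 12000 × (158 − 7.64) × 16.8 / [3270 × (1 + 0.0771 × 16.8)] = 1.71×10^7 / 7506 = 2274 m³.
Food-to-microorganism ratio F/M = Q S₀ / (V X) = 12000 × 158 / (2274 × 3270) = 0.2550 d⁻¹.

F/M ≈ 0.255 d⁻¹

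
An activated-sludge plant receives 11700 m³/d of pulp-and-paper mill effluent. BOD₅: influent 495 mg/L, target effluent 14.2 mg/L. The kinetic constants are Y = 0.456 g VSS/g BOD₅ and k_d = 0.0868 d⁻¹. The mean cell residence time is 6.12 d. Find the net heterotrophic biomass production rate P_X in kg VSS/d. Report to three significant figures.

Y_obs = Y / (1 + k_d θ_c) = 0.456 / (1 + 0.0868 × 6.12) = 0.456 / 1.531 = 0.2978.
Q·(S₀ − S) = 11700 × (495 − 14.2) × 10⁻³ = 5625 kg/d removed.
Biomass produced: P_X = Y_obs·Q·ΔS = 0.2978 × 5625 ≈ 1675 kg VSS/d.

P_X ≈ 1680 kg VSS/d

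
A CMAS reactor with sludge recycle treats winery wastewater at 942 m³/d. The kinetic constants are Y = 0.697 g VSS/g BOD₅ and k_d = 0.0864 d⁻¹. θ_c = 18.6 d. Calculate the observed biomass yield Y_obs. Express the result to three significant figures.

Y_obs ≈ 0.267 g VSS/g BOD₅

Correct the yield for decay: Y_obs = Y/(1 + k_d θ_c) = 0.697 / (1 + 0.0864 × 18.6) = 0.697 / 2.607 = 0.2674.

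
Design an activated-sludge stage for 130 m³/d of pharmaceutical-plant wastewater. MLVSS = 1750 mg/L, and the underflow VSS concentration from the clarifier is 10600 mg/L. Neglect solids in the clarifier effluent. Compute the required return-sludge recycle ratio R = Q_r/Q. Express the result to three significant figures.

R ≈ 0.198

Solids balance on the clarifier gives (1+R)X = R·X_r, so R = X/(X_r − X) = 1750 / (10600 − 1750) = 0.1977.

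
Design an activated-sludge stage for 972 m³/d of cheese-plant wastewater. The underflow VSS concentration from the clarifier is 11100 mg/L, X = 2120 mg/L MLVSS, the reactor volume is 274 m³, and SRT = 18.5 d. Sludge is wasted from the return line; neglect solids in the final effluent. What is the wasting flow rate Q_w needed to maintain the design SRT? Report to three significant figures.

Q_w ≈ 2.83 m³/d

Wasting from the return line (neglecting effluent solids): Q_w = V·X / (θ_c·X_r) = 274.0 × 2120 / (18.5 × 11100) = 2.829 m³/d.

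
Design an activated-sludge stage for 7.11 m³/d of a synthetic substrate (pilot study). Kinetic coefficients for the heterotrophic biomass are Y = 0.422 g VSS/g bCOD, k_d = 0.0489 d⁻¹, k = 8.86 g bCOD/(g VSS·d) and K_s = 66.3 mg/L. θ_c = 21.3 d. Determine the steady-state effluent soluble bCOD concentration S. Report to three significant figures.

S ≈ 1.74 mg/L

From the Monod/SRT balance for a CMAS, S = K_s·(1+k_d θ_c)/[θ_c·(Y k − k_d) − 1] = 66.3 × (1 + 0.0489 × 21.3) / [21.3 × (0.422 × 8.86 − 0.0489) − 1] = 135.4 / 77.60 = 1.744 mg/L.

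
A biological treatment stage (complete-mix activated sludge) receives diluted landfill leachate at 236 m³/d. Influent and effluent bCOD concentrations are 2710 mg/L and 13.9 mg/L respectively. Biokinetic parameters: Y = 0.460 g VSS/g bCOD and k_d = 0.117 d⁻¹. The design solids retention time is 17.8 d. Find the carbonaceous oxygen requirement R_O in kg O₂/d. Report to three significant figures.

R_O ≈ 501 kg O₂/d

The observed yield is Y_obs = Y/(1 + k_d·θ_c) = 0.460 / (1 + 0.117 × 17.8) = 0.460 / 3.083 = 0.1492 g VSS per g bCOD removed.
Q·(S₀ − S) = 236 × (2710 − 13.9) × 10⁻³ = 636.3 kg/d removed.
Biomass synthesised: P_X = Y_obs × 636.3 = 94.95 kg VSS/d.
R_O = Q·ΔS − 1.42 P_X = 636.3 − 134.8 = 501.5 kg O₂/d.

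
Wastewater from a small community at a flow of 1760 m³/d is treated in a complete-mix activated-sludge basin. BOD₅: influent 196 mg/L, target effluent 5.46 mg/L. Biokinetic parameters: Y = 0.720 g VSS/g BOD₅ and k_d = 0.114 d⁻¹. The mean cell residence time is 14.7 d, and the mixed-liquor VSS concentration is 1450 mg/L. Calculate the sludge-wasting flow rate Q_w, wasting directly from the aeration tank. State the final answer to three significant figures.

Q_w ≈ 62.2 m³/d

From the SRT design equation V = Y Q (S₀−S) θ_c / [X (1 + k_d θ_c)] = 0.720 × 1760 × (196 − 5.46) × 14.7 / [1450 × (1 + 0.114 × 14.7)] = 3.55×10^6 / 3880 = 914.8 m³.
Wasting from the aeration tank: Q_w = V / θ_c = 914.8 / 14.7 = 62.23 m³/d.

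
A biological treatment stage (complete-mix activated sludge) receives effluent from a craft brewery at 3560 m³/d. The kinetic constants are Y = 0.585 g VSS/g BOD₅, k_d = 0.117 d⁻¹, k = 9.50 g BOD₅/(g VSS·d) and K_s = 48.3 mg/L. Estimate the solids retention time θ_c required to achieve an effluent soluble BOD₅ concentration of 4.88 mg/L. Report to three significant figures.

At the target effluent, Y k S/(K_s+S) = 0.585×9.50×4.88/53.18 = 0.5100 d⁻¹.
1/θ_c = 0.5100 − 0.117 = 0.3930 d⁻¹, so θ_c = 2.545 d.

θ_c ≈ 2.54 d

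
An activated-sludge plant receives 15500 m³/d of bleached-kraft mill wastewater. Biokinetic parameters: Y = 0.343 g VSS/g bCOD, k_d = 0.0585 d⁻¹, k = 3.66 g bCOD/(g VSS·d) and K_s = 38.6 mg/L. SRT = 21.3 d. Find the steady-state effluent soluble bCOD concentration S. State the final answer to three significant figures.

Effluent substrate depends only on kinetics and SRT: S = K_s(1 + k_d θ_c) / [θ_c(Yk − k_d) − 1] = 38.6 × (1 + 0.0585 × 21.3) / [21.3 × (0.343 × 3.66 − 0.0585) − 1] = 86.70 / 24.49 = 3.540 mg/L.

S ≈ 3.54 mg/L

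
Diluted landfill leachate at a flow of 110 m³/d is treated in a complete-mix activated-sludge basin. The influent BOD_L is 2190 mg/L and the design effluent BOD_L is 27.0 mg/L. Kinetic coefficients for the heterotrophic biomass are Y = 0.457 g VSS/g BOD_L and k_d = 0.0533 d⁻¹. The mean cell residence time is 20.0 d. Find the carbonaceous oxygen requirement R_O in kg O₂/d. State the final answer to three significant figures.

Observed yield with endogenous decay: Y_obs = Y / (1 + k_d·θ_c) = 0.457 / (1 + 0.0533 × 20.0) = 0.457 / 2.066 = 0.2212 g VSS/g BOD_L.
Q·(S₀ − S) = 110 × (2190 − 27.0) × 10⁻³ = 237.9 kg/d removed.
Biomass synthesised: P_X = Y_obs × 237.9 = 52.63 kg VSS/d.
R_O = Q·(S₀ − S) − 1.42·P_X = 237.9 − 1.42 × 52.63 = 163.2 kg O₂/d.

R_O ≈ 163 kg O₂/d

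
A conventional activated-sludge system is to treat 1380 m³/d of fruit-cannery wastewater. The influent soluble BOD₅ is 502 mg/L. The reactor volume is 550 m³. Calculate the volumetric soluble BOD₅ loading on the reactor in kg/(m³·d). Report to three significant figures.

L_v ≈ 1.26 kg soluble BOD₅/(m³·d)

Volumetric loading L_v = Q·S₀ / V = 1380 × 502 g/m³ / 550.0 m³ = 1260 g/(m³·d) = 1.260 kg soluble BOD₅/(m³·d).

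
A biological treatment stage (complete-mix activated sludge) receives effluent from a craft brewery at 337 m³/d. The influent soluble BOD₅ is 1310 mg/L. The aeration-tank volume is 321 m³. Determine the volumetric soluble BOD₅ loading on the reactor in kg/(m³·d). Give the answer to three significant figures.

L_v ≈ 1.38 kg soluble BOD₅/(m³·d)

Applied soluble BOD₅ load per unit volume = Q·S₀/V = (337 × 1310/1000)/321.0 = 1.375 kg soluble BOD₅·m⁻³·d⁻¹.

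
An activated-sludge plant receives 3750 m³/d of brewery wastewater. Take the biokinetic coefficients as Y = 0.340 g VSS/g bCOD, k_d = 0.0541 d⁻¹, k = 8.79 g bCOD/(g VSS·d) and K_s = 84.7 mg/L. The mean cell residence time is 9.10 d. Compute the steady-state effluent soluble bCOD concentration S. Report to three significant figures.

From the Monod/SRT balance for a CMAS, S = K_s·(1+k_d θ_c)/[θ_c·(Y k − k_d) − 1] = 84.7 × (1 + 0.0541 × 9.10) / [9.10 × (0.340 × 8.79 − 0.0541) − 1] = 126.4 / 25.70 = 4.917 mg/L.

S ≈ 4.92 mg/L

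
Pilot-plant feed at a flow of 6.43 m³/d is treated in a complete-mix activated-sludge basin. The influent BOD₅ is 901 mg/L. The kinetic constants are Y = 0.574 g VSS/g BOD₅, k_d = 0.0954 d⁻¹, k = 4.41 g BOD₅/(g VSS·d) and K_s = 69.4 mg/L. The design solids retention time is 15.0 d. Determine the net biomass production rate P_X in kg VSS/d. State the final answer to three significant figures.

P_X ≈ 1.36 kg VSS/d

For a completely mixed reactor with recycle the Lawrence–McCarty relation gives S = K_s·(1 + k_d·θ_c) / [θ_c·(Y·k − k_d) − 1] = 69.4 × (1 + 0.0954 × 15.0) / [15.0 × (0.574 × 4.41 − 0.0954) − 1] = 168.7 / 35.54 = 4.747 mg/L.
Correct the yield for decay: Y_obs = Y/(1 + k_d θ_c) = 0.574 / (1 + 0.0954 × 15.0) = 0.574 / 2.431 = 0.2361.
ΔS = 901 − 4.75 = 896.2 mg/L, so the substrate removal rate is 6.43 × 896.2/1000 = 5.763 kg BOD₅/d.
P_X = Y_obs · Q(S₀ − S) = 0.2361 × 5.763 = 1.361 kg VSS/d.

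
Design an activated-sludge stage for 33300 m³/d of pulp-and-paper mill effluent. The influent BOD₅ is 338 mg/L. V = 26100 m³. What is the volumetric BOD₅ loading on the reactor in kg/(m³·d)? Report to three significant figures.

L_v ≈ 0.431 kg BOD₅/(m³·d)

L_v = Q S₀ / V = 33300 × 338 × 10⁻³ / 26100 = 0.4312 kg/(m³·d).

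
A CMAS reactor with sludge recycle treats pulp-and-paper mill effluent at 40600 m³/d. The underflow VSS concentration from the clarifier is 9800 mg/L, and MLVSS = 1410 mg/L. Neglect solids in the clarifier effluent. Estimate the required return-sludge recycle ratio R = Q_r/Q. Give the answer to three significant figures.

R ≈ 0.168

R = Q_r/Q = X/(X_r − X) = 1410 / (9800 − 1410) = 0.1681.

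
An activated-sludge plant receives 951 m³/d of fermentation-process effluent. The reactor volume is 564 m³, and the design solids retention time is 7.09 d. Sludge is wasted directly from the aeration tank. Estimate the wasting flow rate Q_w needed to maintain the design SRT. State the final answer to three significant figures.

For wasting at MLVSS concentration, Q_w = V/θ_c = 564.0/7.09 = 79.55 m³/d.

Q_w ≈ 79.5 m³/d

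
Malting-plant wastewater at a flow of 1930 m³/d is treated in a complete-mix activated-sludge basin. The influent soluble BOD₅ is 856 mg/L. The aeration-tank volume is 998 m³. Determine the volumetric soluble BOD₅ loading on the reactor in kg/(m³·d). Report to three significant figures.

Applied soluble BOD₅ load per unit volume = Q·S₀/V = (1930 × 856/1000)/998.0 = 1.655 kg soluble BOD₅·m⁻³·d⁻¹.

L_v ≈ 1.66 kg soluble BOD₅/(m³·d)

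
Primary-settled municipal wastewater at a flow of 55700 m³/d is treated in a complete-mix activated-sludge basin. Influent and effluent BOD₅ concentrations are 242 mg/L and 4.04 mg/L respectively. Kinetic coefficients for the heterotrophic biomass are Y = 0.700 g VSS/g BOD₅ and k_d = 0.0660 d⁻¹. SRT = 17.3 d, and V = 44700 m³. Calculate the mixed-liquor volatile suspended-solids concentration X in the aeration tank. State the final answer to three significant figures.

X ≈ 1680 mg/L

Solving the biomass balance for X: X = Y Q (S₀−S) θ_c / [V (1+k_d θ_c)] = 0.700 × 55700 × (242 − 4.04) × 17.3 / [44700 × (1 + 0.0660 × 17.3)] = 1677 mg/L.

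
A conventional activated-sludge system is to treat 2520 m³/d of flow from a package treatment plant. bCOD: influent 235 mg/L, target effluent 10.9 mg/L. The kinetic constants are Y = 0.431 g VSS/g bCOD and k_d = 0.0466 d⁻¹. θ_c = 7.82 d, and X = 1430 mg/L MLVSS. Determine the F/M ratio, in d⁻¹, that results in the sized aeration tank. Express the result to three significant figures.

Rearranging the biomass balance for a CMAS with decay, V = Y·Q·ΔS·θ_c / [X·(1+k_d θ_c)] = 0.431 × 2520 × (235 − 10.9) × 7.82 / [1430 × (1 + 0.0466 × 7.82)] = 1.9×10^6 / 1951 = 975.5 m³.
F/M = applied load / biomass = Q·S₀/(V·X) = 2520 × 235 / (975.5 × 1430) = 0.4245 d⁻¹.

F/M ≈ 0.425 d⁻¹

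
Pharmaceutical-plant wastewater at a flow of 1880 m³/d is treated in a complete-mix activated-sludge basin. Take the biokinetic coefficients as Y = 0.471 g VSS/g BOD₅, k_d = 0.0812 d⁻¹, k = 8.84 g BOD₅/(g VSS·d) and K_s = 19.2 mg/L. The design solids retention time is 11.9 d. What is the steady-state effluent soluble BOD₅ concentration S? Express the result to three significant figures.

S ≈ 0.793 mg/L

From the Monod/SRT balance for a CMAS, S = K_s·(1+k_d θ_c)/[θ_c·(Y k − k_d) − 1] = 19.2 × (1 + 0.0812 × 11.9) / [11.9 × (0.471 × 8.84 − 0.0812) − 1] = 37.75 / 47.58 = 0.7934 mg/L.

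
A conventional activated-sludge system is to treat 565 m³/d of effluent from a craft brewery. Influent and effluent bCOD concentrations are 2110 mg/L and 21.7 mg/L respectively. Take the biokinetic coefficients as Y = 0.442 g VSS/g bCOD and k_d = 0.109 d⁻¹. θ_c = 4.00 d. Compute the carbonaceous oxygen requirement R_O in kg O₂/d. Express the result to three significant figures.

Correct the yield for decay: Y_obs = Y/(1 + k_d θ_c) = 0.442 / (1 + 0.109 × 4.00) = 0.442 / 1.436 = 0.3078.
ΔS = 2110 − 21.7 = 2088 mg/L, so the substrate removal rate is 565 × 2088/1000 = 1180 kg bCOD/d.
Biomass synthesised: P_X = Y_obs × 1180 = 363.2 kg VSS/d.
Carbonaceous O₂ demand = substrate oxidised − cell-mass equivalent = 1180 − 1.42 × 363.2 = 664.2 kg O₂/d.

R_O ≈ 664 kg O₂/d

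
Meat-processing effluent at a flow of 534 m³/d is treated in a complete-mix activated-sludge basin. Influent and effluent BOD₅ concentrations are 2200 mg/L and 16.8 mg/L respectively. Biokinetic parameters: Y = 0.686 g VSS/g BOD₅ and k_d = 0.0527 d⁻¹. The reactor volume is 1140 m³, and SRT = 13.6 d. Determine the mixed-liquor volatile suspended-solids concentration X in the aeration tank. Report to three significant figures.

From V·X·(1 + k_d·θ_c) = Y·Q·(S₀ − S)·θ_c: X = 0.686 × 534 × (2200 − 16.8) × 13.6 / [1140 × (1 + 0.0527 × 13.6)] = 5558 mg/L.

X ≈ 5560 mg/L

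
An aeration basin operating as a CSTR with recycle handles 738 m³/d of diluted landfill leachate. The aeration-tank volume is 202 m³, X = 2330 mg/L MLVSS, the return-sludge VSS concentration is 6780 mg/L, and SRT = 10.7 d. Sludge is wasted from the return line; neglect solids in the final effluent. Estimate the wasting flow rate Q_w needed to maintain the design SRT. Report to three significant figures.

Q_w ≈ 6.49 m³/d

Wasting from the return line (neglecting effluent solids): Q_w = V·X / (θ_c·X_r) = 202.0 × 2330 / (10.7 × 6780) = 6.488 m³/d.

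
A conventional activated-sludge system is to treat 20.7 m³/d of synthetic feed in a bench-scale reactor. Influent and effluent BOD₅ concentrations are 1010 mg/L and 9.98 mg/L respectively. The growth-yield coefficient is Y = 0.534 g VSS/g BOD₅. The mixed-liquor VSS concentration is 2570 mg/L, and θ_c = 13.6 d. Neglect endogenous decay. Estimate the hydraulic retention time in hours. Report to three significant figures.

Biomass mass balance (decay neglected): V·X = Y·Q·(S₀ − S)·θ_c, so V = 0.534 × 20.7 × (1010 − 9.98) × 13.6 / 2570 = 58.50 m³.
HRT = V/Q = 58.50 m³ / 20.7 m³·d⁻¹ = 2.826 d × 24 = 67.82 h.

τ ≈ 67.8 h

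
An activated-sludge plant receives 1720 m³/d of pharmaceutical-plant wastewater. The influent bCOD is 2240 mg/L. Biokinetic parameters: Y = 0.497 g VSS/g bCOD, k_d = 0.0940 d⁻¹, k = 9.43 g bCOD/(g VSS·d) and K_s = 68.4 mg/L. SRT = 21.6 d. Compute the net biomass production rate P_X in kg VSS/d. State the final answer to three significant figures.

P_X ≈ 631 kg VSS/d

From the Monod/SRT balance for a CMAS, S = K_s·(1+k_d θ_c)/[θ_c·(Y k − k_d) − 1] = 68.4 × (1 + 0.0940 × 21.6) / [21.6 × (0.497 × 9.43 − 0.0940) − 1] = 207.3 / 98.20 = 2.111 mg/L.
Y_obs = Y / (1 + k_d θ_c) = 0.497 / (1 + 0.0940 × 21.6) = 0.497 / 3.030 = 0.1640.
Substrate removed = Q·(S₀ − S) = 1720 m³/d × (2240 − 2.11) g/m³ = 3.85×10^6 g/d = 3849 kg/d.
Net biomass production P_X = Y_obs × Q·(S₀ − S) = 0.1640 × 3849 = 631.3 kg VSS/d.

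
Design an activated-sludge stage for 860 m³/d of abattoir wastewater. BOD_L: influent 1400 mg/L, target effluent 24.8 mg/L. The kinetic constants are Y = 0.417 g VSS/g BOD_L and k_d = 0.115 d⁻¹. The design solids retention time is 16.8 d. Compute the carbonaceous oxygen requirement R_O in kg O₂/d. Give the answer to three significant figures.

Y_obs = Y / (1 + k_d θ_c) = 0.417 / (1 + 0.115 × 16.8) = 0.417 / 2.932 = 0.1422.
Q·(S₀ − S) = 860 × (1400 − 24.8) × 10⁻³ = 1183 kg/d removed.
Biomass synthesised: P_X = Y_obs × 1183 = 168.2 kg VSS/d.
R_O = Q·(S₀ − S) − 1.42·P_X = 1183 − 1.42 × 168.2 = 943.8 kg O₂/d.

R_O ≈ 944 kg O₂/d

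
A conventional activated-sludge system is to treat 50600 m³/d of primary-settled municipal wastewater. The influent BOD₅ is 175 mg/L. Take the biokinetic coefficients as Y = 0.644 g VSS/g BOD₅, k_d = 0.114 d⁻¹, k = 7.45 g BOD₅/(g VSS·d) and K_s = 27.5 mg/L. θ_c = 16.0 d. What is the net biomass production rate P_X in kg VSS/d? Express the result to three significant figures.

P_X ≈ 2010 kg VSS/d

Effluent substrate depends only on kinetics and SRT: S = K_s(1 + k_d θ_c) / [θ_c(Yk − k_d) − 1] = 27.5 × (1 + 0.114 × 16.0) / [16.0 × (0.644 × 7.45 − 0.114) − 1] = 77.66 / 73.94 = 1.050 mg/L.
Y_obs = Y / (1 + k_d θ_c) = 0.644 / (1 + 0.114 × 16.0) = 0.644 / 2.824 = 0.2280.
Q·(S₀ − S) = 50600 × (175 − 1.05) × 10⁻³ = 8802 kg/d removed.
Biomass produced: P_X = Y_obs·Q·ΔS = 0.2280 × 8802 ≈ 2007 kg VSS/d.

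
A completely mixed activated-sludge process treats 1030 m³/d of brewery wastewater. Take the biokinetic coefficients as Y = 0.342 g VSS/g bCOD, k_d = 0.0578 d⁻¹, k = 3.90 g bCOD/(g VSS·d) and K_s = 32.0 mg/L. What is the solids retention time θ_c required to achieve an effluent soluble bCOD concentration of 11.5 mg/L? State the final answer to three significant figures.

θ_c ≈ 3.39 d

Specific growth rate at S = 11.5 mg/L: μ = YkS/(K_s+S) = 0.342·3.90·11.5/(32.0+11.5) = 0.3526 d⁻¹.
θ_c = 1/(μ − k_d) = 1/(0.3526 − 0.0578) = 1/0.2948 = 3.392 d.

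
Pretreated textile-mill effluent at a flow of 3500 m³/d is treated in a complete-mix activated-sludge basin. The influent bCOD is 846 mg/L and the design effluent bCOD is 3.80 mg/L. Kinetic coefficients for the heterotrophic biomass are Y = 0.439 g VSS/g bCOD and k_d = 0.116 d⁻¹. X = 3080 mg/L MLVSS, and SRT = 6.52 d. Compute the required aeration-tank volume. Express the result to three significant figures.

V ≈ 1560 m³

Rearranging the biomass balance for a CMAS with decay, V = Y·Q·ΔS·θ_c / [X·(1+k_d θ_c)] = 0.439 × 3500 × (846 − 3.80) × 6.52 / [3080 × (1 + 0.116 × 6.52)] = 8.44×10^6 / 5409 = 1560 m³.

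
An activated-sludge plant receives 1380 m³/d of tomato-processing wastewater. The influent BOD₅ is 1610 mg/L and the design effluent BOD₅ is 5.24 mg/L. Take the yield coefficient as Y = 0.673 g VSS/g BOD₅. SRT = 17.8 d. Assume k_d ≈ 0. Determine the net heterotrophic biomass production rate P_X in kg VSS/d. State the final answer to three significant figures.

With endogenous decay neglected, the observed yield equals the true yield: Y_obs = Y = 0.673 g VSS/g BOD₅.
Substrate removed = Q·(S₀ − S) = 1380 m³/d × (1610 − 5.24) g/m³ = 2.21×10^6 g/d = 2215 kg/d.
Net biomass production P_X = Y_obs × Q·(S₀ − S) = 0.6730 × 2215 = 1490 kg VSS/d.

P_X ≈ 1490 kg VSS/d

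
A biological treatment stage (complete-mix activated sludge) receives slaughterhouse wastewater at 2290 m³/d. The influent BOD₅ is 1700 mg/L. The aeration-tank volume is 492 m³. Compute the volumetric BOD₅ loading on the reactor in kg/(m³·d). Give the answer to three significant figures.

L_v ≈ 7.91 kg BOD₅/(m³·d)

L_v = Q S₀ / V = 2290 × 1700 × 10⁻³ / 492.0 = 7.913 kg/(m³·d).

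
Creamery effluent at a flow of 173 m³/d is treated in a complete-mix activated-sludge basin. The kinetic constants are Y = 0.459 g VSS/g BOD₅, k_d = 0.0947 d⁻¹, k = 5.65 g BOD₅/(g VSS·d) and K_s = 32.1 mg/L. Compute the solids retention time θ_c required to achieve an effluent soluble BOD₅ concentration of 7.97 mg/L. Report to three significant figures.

At the target effluent, Y k S/(K_s+S) = 0.459×5.65×7.97/40.07 = 0.5158 d⁻¹.
1/θ_c = 0.5158 − 0.0947 = 0.4211 d⁻¹, so θ_c = 2.375 d.

θ_c ≈ 2.37 d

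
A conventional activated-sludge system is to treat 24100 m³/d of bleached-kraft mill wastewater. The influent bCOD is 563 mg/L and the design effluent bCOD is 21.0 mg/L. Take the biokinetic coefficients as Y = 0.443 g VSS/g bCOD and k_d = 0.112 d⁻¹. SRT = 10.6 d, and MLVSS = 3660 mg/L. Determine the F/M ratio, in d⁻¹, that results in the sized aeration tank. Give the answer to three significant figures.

From the SRT design equation V = Y Q (S₀−S) θ_c / [X (1 + k_d θ_c)] = 0.443 × 24100 × (563 − 21.0) × 10.6 / [3660 × (1 + 0.112 × 10.6)] = 6.13×10^7 / 8005 = 7662 m³.
Food-to-microorganism ratio F/M = Q S₀ / (V X) = 24100 × 563 / (7662 × 3660) = 0.4838 d⁻¹.

F/M ≈ 0.484 d⁻¹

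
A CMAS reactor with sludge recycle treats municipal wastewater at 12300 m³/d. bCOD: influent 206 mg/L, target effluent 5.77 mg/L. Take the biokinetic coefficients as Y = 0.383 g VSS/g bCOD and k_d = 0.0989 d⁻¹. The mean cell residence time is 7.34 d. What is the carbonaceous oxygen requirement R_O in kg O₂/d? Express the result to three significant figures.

The observed yield is Y_obs = Y/(1 + k_d·θ_c) = 0.383 / (1 + 0.0989 × 7.34) = 0.383 / 1.726 = 0.2219 g VSS per g bCOD removed.
Substrate removed = Q·(S₀ − S) = 12300 m³/d × (206 − 5.77) g/m³ = 2.46×10^6 g/d = 2463 kg/d.
Net sludge production P_X = 0.2219 × 2463 = 546.5 kg VSS/d.
R_O = Q·(S₀ − S) − 1.42·P_X = 2463 − 1.42 × 546.5 = 1687 kg O₂/d.

R_O ≈ 1690 kg O₂/d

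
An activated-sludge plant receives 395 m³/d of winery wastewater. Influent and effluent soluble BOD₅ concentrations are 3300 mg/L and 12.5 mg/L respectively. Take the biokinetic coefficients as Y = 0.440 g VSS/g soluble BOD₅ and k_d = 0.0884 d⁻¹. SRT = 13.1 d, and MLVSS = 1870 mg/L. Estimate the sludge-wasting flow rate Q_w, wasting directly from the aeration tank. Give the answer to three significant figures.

Q_w ≈ 142 m³/d

Steady-state biomass mass balance: V·X·(1 + k_d·θ_c) = Y·Q·(S₀ − S)·θ_c, so V = 0.440 × 395 × (3300 − 12.5) × 13.1 / [1870 × (1 + 0.0884 × 13.1)] = 7.48×10^6 / 4036 = 1855 m³.
With mixed-liquor wasting, θ_c = V/Q_w, so Q_w = V/θ_c = 1855/13.1 = 141.6 m³/d.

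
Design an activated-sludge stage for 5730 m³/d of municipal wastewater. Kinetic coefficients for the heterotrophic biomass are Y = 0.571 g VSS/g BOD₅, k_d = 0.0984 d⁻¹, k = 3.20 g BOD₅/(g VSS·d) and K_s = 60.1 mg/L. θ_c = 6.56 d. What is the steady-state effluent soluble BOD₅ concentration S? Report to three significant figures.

S ≈ 9.56 mg/L

For a completely mixed reactor with recycle the Lawrence–McCarty relation gives S = K_s·(1 + k_d·θ_c) / [θ_c·(Y·k − k_d) − 1] = 60.1 × (1 + 0.0984 × 6.56) / [6.56 × (0.571 × 3.20 − 0.0984) − 1] = 98.89 / 10.34 = 9.563 mg/L.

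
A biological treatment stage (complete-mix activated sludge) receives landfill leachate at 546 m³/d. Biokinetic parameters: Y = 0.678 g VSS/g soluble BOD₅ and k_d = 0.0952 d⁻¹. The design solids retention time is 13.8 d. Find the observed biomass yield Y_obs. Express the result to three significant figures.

Y_obs ≈ 0.293 g VSS/g soluble BOD₅

Correct the yield for decay: Y_obs = Y/(1 + k_d θ_c) = 0.678 / (1 + 0.0952 × 13.8) = 0.678 / 2.314 = 0.2930.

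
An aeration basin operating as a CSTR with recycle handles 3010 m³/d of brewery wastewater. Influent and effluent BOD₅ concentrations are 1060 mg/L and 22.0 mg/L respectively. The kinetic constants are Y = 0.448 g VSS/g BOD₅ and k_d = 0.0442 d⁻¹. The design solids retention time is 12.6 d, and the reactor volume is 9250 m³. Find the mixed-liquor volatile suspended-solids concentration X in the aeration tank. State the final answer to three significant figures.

Solving the biomass balance for X: X = Y Q (S₀−S) θ_c / [V (1+k_d θ_c)] = 0.448 × 3010 × (1060 − 22.0) × 12.6 / [9250 × (1 + 0.0442 × 12.6)] = 1225 mg/L.

X ≈ 1220 mg/L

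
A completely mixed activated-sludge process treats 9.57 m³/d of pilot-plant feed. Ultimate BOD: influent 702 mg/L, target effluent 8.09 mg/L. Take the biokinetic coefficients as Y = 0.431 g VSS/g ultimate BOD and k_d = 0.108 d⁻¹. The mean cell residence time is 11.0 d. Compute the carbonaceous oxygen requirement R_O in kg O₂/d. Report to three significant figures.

Observed yield with endogenous decay: Y_obs = Y / (1 + k_d·θ_c) = 0.431 / (1 + 0.108 × 11.0) = 0.431 / 2.188 = 0.1970 g VSS/g ultimate BOD.
Q·(S₀ − S) = 9.57 × (702 − 8.09) × 10⁻³ = 6.641 kg/d removed.
P_X = Y_obs·Q·(S₀ − S) = 0.1970 × 6.641 = 1.308 kg VSS/d.
Carbonaceous O₂ demand = substrate oxidised − cell-mass equivalent = 6.641 − 1.42 × 1.308 = 4.783 kg O₂/d.

R_O ≈ 4.78 kg O₂/d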